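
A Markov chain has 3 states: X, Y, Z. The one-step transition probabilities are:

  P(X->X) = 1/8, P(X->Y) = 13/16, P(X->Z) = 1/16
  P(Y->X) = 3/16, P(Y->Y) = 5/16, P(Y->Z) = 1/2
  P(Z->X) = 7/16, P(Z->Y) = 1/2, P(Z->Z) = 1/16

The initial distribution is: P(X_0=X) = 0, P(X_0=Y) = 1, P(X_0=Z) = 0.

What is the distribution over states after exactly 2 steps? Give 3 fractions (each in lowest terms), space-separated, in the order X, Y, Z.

Answer: 77/256 1/2 51/256

Derivation:
Propagating the distribution step by step (d_{t+1} = d_t * P):
d_0 = (X=0, Y=1, Z=0)
  d_1[X] = 0*1/8 + 1*3/16 + 0*7/16 = 3/16
  d_1[Y] = 0*13/16 + 1*5/16 + 0*1/2 = 5/16
  d_1[Z] = 0*1/16 + 1*1/2 + 0*1/16 = 1/2
d_1 = (X=3/16, Y=5/16, Z=1/2)
  d_2[X] = 3/16*1/8 + 5/16*3/16 + 1/2*7/16 = 77/256
  d_2[Y] = 3/16*13/16 + 5/16*5/16 + 1/2*1/2 = 1/2
  d_2[Z] = 3/16*1/16 + 5/16*1/2 + 1/2*1/16 = 51/256
d_2 = (X=77/256, Y=1/2, Z=51/256)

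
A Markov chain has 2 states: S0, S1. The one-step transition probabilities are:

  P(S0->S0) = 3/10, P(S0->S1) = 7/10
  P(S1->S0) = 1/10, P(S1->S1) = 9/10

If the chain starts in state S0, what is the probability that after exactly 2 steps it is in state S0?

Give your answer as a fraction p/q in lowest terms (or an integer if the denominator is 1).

Computing P^2 by repeated multiplication:
P^1 =
  S0: [3/10, 7/10]
  S1: [1/10, 9/10]
P^2 =
  S0: [4/25, 21/25]
  S1: [3/25, 22/25]

(P^2)[S0 -> S0] = 4/25

Answer: 4/25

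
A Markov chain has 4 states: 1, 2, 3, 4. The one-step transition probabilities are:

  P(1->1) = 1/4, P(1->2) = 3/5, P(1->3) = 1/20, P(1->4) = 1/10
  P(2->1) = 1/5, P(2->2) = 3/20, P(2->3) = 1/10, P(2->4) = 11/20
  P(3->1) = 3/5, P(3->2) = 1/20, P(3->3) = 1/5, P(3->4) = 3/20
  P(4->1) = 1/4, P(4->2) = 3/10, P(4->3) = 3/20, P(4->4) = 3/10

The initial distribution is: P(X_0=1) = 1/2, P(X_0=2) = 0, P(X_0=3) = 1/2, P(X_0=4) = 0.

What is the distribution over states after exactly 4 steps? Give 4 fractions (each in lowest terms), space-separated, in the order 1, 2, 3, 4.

Answer: 10923/40000 12263/40000 4539/40000 491/1600

Derivation:
Propagating the distribution step by step (d_{t+1} = d_t * P):
d_0 = (1=1/2, 2=0, 3=1/2, 4=0)
  d_1[1] = 1/2*1/4 + 0*1/5 + 1/2*3/5 + 0*1/4 = 17/40
  d_1[2] = 1/2*3/5 + 0*3/20 + 1/2*1/20 + 0*3/10 = 13/40
  d_1[3] = 1/2*1/20 + 0*1/10 + 1/2*1/5 + 0*3/20 = 1/8
  d_1[4] = 1/2*1/10 + 0*11/20 + 1/2*3/20 + 0*3/10 = 1/8
d_1 = (1=17/40, 2=13/40, 3=1/8, 4=1/8)
  d_2[1] = 17/40*1/4 + 13/40*1/5 + 1/8*3/5 + 1/8*1/4 = 111/400
  d_2[2] = 17/40*3/5 + 13/40*3/20 + 1/8*1/20 + 1/8*3/10 = 139/400
  d_2[3] = 17/40*1/20 + 13/40*1/10 + 1/8*1/5 + 1/8*3/20 = 39/400
  d_2[4] = 17/40*1/10 + 13/40*11/20 + 1/8*3/20 + 1/8*3/10 = 111/400
d_2 = (1=111/400, 2=139/400, 3=39/400, 4=111/400)
  d_3[1] = 111/400*1/4 + 139/400*1/5 + 39/400*3/5 + 111/400*1/4 = 1067/4000
  d_3[2] = 111/400*3/5 + 139/400*3/20 + 39/400*1/20 + 111/400*3/10 = 1227/4000
  d_3[3] = 111/400*1/20 + 139/400*1/10 + 39/400*1/5 + 111/400*3/20 = 439/4000
  d_3[4] = 111/400*1/10 + 139/400*11/20 + 39/400*3/20 + 111/400*3/10 = 1267/4000
d_3 = (1=1067/4000, 2=1227/4000, 3=439/4000, 4=1267/4000)
  d_4[1] = 1067/4000*1/4 + 1227/4000*1/5 + 439/4000*3/5 + 1267/4000*1/4 = 10923/40000
  d_4[2] = 1067/4000*3/5 + 1227/4000*3/20 + 439/4000*1/20 + 1267/4000*3/10 = 12263/40000
  d_4[3] = 1067/4000*1/20 + 1227/4000*1/10 + 439/4000*1/5 + 1267/4000*3/20 = 4539/40000
  d_4[4] = 1067/4000*1/10 + 1227/4000*11/20 + 439/4000*3/20 + 1267/4000*3/10 = 491/1600
d_4 = (1=10923/40000, 2=12263/40000, 3=4539/40000, 4=491/1600)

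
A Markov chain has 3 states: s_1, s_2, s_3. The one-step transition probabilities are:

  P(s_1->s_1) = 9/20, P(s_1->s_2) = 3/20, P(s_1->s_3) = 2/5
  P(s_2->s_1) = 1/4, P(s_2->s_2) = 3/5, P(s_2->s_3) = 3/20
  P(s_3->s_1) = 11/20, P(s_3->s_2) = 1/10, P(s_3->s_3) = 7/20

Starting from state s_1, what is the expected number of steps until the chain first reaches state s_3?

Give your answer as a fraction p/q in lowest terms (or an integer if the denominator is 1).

Answer: 220/73

Derivation:
Let h_i = expected steps to first reach s_3 from state i.
Boundary: h_s_3 = 0.
First-step equations for the other states:
  h_s_1 = 1 + 9/20*h_s_1 + 3/20*h_s_2 + 2/5*h_s_3
  h_s_2 = 1 + 1/4*h_s_1 + 3/5*h_s_2 + 3/20*h_s_3

Substituting h_s_3 = 0 and rearranging gives the linear system (I - Q) h = 1:
  [11/20, -3/20] . (h_s_1, h_s_2) = 1
  [-1/4, 2/5] . (h_s_1, h_s_2) = 1

Solving yields:
  h_s_1 = 220/73
  h_s_2 = 320/73

Starting state is s_1, so the expected hitting time is h_s_1 = 220/73.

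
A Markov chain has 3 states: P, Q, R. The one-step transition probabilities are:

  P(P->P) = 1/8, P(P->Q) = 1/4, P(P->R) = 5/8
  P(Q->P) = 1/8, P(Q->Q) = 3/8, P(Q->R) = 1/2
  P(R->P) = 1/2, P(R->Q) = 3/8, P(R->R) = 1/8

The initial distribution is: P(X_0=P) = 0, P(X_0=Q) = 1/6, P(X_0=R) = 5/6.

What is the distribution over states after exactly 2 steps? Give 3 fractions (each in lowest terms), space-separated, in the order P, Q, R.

Answer: 25/128 41/128 31/64

Derivation:
Propagating the distribution step by step (d_{t+1} = d_t * P):
d_0 = (P=0, Q=1/6, R=5/6)
  d_1[P] = 0*1/8 + 1/6*1/8 + 5/6*1/2 = 7/16
  d_1[Q] = 0*1/4 + 1/6*3/8 + 5/6*3/8 = 3/8
  d_1[R] = 0*5/8 + 1/6*1/2 + 5/6*1/8 = 3/16
d_1 = (P=7/16, Q=3/8, R=3/16)
  d_2[P] = 7/16*1/8 + 3/8*1/8 + 3/16*1/2 = 25/128
  d_2[Q] = 7/16*1/4 + 3/8*3/8 + 3/16*3/8 = 41/128
  d_2[R] = 7/16*5/8 + 3/8*1/2 + 3/16*1/8 = 31/64
d_2 = (P=25/128, Q=41/128, R=31/64)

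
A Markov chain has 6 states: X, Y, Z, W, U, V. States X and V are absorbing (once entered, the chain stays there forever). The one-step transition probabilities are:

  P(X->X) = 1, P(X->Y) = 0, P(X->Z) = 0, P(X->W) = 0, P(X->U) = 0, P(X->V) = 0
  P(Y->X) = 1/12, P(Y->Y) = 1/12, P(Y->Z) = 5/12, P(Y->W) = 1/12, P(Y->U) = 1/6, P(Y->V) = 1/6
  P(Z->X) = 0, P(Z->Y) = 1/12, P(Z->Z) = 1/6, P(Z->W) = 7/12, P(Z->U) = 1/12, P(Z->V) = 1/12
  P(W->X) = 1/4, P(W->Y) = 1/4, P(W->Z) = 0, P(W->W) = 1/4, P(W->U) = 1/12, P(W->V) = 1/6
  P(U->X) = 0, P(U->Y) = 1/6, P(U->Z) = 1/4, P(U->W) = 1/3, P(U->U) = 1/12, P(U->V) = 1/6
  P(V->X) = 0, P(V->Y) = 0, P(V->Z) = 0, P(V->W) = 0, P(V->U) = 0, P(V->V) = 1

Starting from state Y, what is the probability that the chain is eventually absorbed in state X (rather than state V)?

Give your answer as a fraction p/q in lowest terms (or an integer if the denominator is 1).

Let a_i = P(absorbed in X | start in state i).
Boundary conditions: a_X = 1, a_V = 0.
For each transient state i, a_i = sum_j P(i->j) * a_j:
  a_Y = 1/12*a_X + 1/12*a_Y + 5/12*a_Z + 1/12*a_W + 1/6*a_U + 1/6*a_V
  a_Z = 0*a_X + 1/12*a_Y + 1/6*a_Z + 7/12*a_W + 1/12*a_U + 1/12*a_V
  a_W = 1/4*a_X + 1/4*a_Y + 0*a_Z + 1/4*a_W + 1/12*a_U + 1/6*a_V
  a_U = 0*a_X + 1/6*a_Y + 1/4*a_Z + 1/3*a_W + 1/12*a_U + 1/6*a_V

Substituting a_X = 1 and a_V = 0, rearrange to (I - Q) a = r where r[i] = P(i -> X):
  [11/12, -5/12, -1/12, -1/6] . (a_Y, a_Z, a_W, a_U) = 1/12
  [-1/12, 5/6, -7/12, -1/12] . (a_Y, a_Z, a_W, a_U) = 0
  [-1/4, 0, 3/4, -1/12] . (a_Y, a_Z, a_W, a_U) = 1/4
  [-1/6, -1/4, -1/3, 11/12] . (a_Y, a_Z, a_W, a_U) = 0

Solving yields:
  a_Y = 701/1737
  a_Z = 1511/3474
  a_W = 1771/3474
  a_U = 437/1158

Starting state is Y, so the absorption probability is a_Y = 701/1737.

Answer: 701/1737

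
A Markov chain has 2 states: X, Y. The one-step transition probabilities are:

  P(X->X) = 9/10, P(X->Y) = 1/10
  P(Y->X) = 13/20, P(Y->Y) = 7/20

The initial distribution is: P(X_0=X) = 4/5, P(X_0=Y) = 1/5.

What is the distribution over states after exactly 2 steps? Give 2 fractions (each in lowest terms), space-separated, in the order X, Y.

Propagating the distribution step by step (d_{t+1} = d_t * P):
d_0 = (X=4/5, Y=1/5)
  d_1[X] = 4/5*9/10 + 1/5*13/20 = 17/20
  d_1[Y] = 4/5*1/10 + 1/5*7/20 = 3/20
d_1 = (X=17/20, Y=3/20)
  d_2[X] = 17/20*9/10 + 3/20*13/20 = 69/80
  d_2[Y] = 17/20*1/10 + 3/20*7/20 = 11/80
d_2 = (X=69/80, Y=11/80)

Answer: 69/80 11/80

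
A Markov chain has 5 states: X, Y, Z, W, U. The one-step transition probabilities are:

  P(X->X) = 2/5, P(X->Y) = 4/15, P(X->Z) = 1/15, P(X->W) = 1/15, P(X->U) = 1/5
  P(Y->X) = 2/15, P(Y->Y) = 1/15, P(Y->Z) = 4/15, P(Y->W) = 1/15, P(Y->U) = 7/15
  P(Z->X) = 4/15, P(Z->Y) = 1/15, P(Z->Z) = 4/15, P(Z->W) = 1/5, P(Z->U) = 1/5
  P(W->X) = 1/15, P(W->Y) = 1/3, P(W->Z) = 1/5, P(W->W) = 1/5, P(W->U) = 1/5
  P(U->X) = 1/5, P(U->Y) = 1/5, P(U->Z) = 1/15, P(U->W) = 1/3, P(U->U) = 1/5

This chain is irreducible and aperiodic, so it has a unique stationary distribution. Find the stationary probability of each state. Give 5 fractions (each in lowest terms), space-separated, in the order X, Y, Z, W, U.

The stationary distribution satisfies pi = pi * P, i.e.:
  pi_X = 2/5*pi_X + 2/15*pi_Y + 4/15*pi_Z + 1/15*pi_W + 1/5*pi_U
  pi_Y = 4/15*pi_X + 1/15*pi_Y + 1/15*pi_Z + 1/3*pi_W + 1/5*pi_U
  pi_Z = 1/15*pi_X + 4/15*pi_Y + 4/15*pi_Z + 1/5*pi_W + 1/15*pi_U
  pi_W = 1/15*pi_X + 1/15*pi_Y + 1/5*pi_Z + 1/5*pi_W + 1/3*pi_U
  pi_U = 1/5*pi_X + 7/15*pi_Y + 1/5*pi_Z + 1/5*pi_W + 1/5*pi_U
with normalization: pi_X + pi_Y + pi_Z + pi_W + pi_U = 1.

Using the first 4 balance equations plus normalization, the linear system A*pi = b is:
  [-3/5, 2/15, 4/15, 1/15, 1/5] . pi = 0
  [4/15, -14/15, 1/15, 1/3, 1/5] . pi = 0
  [1/15, 4/15, -11/15, 1/5, 1/15] . pi = 0
  [1/15, 1/15, 1/5, -4/5, 1/3] . pi = 0
  [1, 1, 1, 1, 1] . pi = 1

Solving yields:
  pi_X = 9406/43217
  pi_Y = 8271/43217
  pi_Z = 6958/43217
  pi_W = 7733/43217
  pi_U = 10849/43217

Verification (pi * P):
  9406/43217*2/5 + 8271/43217*2/15 + 6958/43217*4/15 + 7733/43217*1/15 + 10849/43217*1/5 = 9406/43217 = pi_X  (ok)
  9406/43217*4/15 + 8271/43217*1/15 + 6958/43217*1/15 + 7733/43217*1/3 + 10849/43217*1/5 = 8271/43217 = pi_Y  (ok)
  9406/43217*1/15 + 8271/43217*4/15 + 6958/43217*4/15 + 7733/43217*1/5 + 10849/43217*1/15 = 6958/43217 = pi_Z  (ok)
  9406/43217*1/15 + 8271/43217*1/15 + 6958/43217*1/5 + 7733/43217*1/5 + 10849/43217*1/3 = 7733/43217 = pi_W  (ok)
  9406/43217*1/5 + 8271/43217*7/15 + 6958/43217*1/5 + 7733/43217*1/5 + 10849/43217*1/5 = 10849/43217 = pi_U  (ok)

Answer: 9406/43217 8271/43217 6958/43217 7733/43217 10849/43217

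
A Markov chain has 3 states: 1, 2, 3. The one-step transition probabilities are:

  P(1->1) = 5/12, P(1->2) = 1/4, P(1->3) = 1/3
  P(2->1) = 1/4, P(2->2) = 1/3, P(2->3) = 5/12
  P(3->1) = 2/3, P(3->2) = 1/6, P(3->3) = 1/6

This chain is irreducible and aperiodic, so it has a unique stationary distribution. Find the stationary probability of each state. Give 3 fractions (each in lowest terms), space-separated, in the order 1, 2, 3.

The stationary distribution satisfies pi = pi * P, i.e.:
  pi_1 = 5/12*pi_1 + 1/4*pi_2 + 2/3*pi_3
  pi_2 = 1/4*pi_1 + 1/3*pi_2 + 1/6*pi_3
  pi_3 = 1/3*pi_1 + 5/12*pi_2 + 1/6*pi_3
with normalization: pi_1 + pi_2 + pi_3 = 1.

Using the first 2 balance equations plus normalization, the linear system A*pi = b is:
  [-7/12, 1/4, 2/3] . pi = 0
  [1/4, -2/3, 1/6] . pi = 0
  [1, 1, 1] . pi = 1

Solving yields:
  pi_1 = 14/31
  pi_2 = 38/155
  pi_3 = 47/155

Verification (pi * P):
  14/31*5/12 + 38/155*1/4 + 47/155*2/3 = 14/31 = pi_1  (ok)
  14/31*1/4 + 38/155*1/3 + 47/155*1/6 = 38/155 = pi_2  (ok)
  14/31*1/3 + 38/155*5/12 + 47/155*1/6 = 47/155 = pi_3  (ok)

Answer: 14/31 38/155 47/155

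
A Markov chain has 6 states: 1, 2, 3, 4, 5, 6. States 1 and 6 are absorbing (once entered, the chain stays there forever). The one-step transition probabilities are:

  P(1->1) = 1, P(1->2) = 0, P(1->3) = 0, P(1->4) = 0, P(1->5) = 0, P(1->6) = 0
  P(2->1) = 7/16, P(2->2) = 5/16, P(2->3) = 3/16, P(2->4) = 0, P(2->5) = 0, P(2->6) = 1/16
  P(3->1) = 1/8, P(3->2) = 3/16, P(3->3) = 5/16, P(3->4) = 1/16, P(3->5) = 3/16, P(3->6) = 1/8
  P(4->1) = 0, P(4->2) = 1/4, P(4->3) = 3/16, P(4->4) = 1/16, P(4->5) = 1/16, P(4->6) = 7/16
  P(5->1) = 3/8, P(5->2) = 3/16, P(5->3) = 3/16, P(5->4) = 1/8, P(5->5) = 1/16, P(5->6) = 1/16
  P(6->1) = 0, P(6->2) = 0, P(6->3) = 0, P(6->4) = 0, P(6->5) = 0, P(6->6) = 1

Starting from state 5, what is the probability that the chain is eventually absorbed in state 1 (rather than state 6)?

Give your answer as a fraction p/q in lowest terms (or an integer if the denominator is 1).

Answer: 1493/2009

Derivation:
Let a_i = P(absorbed in 1 | start in state i).
Boundary conditions: a_1 = 1, a_6 = 0.
For each transient state i, a_i = sum_j P(i->j) * a_j:
  a_2 = 7/16*a_1 + 5/16*a_2 + 3/16*a_3 + 0*a_4 + 0*a_5 + 1/16*a_6
  a_3 = 1/8*a_1 + 3/16*a_2 + 5/16*a_3 + 1/16*a_4 + 3/16*a_5 + 1/8*a_6
  a_4 = 0*a_1 + 1/4*a_2 + 3/16*a_3 + 1/16*a_4 + 1/16*a_5 + 7/16*a_6
  a_5 = 3/8*a_1 + 3/16*a_2 + 3/16*a_3 + 1/8*a_4 + 1/16*a_5 + 1/16*a_6

Substituting a_1 = 1 and a_6 = 0, rearrange to (I - Q) a = r where r[i] = P(i -> 1):
  [11/16, -3/16, 0, 0] . (a_2, a_3, a_4, a_5) = 7/16
  [-3/16, 11/16, -1/16, -3/16] . (a_2, a_3, a_4, a_5) = 1/8
  [-1/4, -3/16, 15/16, -1/16] . (a_2, a_3, a_4, a_5) = 0
  [-3/16, -3/16, -1/8, 15/16] . (a_2, a_3, a_4, a_5) = 3/8

Solving yields:
  a_2 = 1630/2009
  a_3 = 1289/2009
  a_4 = 792/2009
  a_5 = 1493/2009

Starting state is 5, so the absorption probability is a_5 = 1493/2009.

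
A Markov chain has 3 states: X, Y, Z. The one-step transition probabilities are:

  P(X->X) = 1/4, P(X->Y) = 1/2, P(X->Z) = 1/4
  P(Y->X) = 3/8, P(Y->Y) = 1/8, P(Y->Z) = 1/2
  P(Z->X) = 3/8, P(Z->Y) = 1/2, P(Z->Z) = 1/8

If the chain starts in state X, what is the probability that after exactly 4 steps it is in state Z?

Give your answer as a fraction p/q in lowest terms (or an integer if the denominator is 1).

Answer: 635/2048

Derivation:
Computing P^4 by repeated multiplication:
P^1 =
  X: [1/4, 1/2, 1/4]
  Y: [3/8, 1/8, 1/2]
  Z: [3/8, 1/2, 1/8]
P^2 =
  X: [11/32, 5/16, 11/32]
  Y: [21/64, 29/64, 7/32]
  Z: [21/64, 5/16, 23/64]
P^3 =
  X: [85/256, 49/128, 73/256]
  Y: [171/512, 169/512, 43/128]
  Z: [171/512, 49/128, 145/512]
P^4 =
  X: [683/2048, 365/1024, 635/2048]
  Y: [1365/4096, 1541/4096, 595/2048]
  Z: [1365/4096, 365/1024, 1271/4096]

(P^4)[X -> Z] = 635/2048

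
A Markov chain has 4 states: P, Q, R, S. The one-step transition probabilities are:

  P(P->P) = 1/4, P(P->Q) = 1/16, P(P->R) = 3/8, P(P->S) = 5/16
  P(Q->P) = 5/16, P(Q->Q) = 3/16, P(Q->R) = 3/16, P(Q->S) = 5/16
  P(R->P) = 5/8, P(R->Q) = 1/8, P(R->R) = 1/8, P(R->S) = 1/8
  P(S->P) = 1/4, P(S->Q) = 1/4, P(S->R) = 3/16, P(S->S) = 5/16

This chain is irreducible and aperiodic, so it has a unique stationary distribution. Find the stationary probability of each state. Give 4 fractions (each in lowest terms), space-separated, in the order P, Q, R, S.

Answer: 1524/4375 638/4375 1041/4375 1172/4375

Derivation:
The stationary distribution satisfies pi = pi * P, i.e.:
  pi_P = 1/4*pi_P + 5/16*pi_Q + 5/8*pi_R + 1/4*pi_S
  pi_Q = 1/16*pi_P + 3/16*pi_Q + 1/8*pi_R + 1/4*pi_S
  pi_R = 3/8*pi_P + 3/16*pi_Q + 1/8*pi_R + 3/16*pi_S
  pi_S = 5/16*pi_P + 5/16*pi_Q + 1/8*pi_R + 5/16*pi_S
with normalization: pi_P + pi_Q + pi_R + pi_S = 1.

Using the first 3 balance equations plus normalization, the linear system A*pi = b is:
  [-3/4, 5/16, 5/8, 1/4] . pi = 0
  [1/16, -13/16, 1/8, 1/4] . pi = 0
  [3/8, 3/16, -7/8, 3/16] . pi = 0
  [1, 1, 1, 1] . pi = 1

Solving yields:
  pi_P = 1524/4375
  pi_Q = 638/4375
  pi_R = 1041/4375
  pi_S = 1172/4375

Verification (pi * P):
  1524/4375*1/4 + 638/4375*5/16 + 1041/4375*5/8 + 1172/4375*1/4 = 1524/4375 = pi_P  (ok)
  1524/4375*1/16 + 638/4375*3/16 + 1041/4375*1/8 + 1172/4375*1/4 = 638/4375 = pi_Q  (ok)
  1524/4375*3/8 + 638/4375*3/16 + 1041/4375*1/8 + 1172/4375*3/16 = 1041/4375 = pi_R  (ok)
  1524/4375*5/16 + 638/4375*5/16 + 1041/4375*1/8 + 1172/4375*5/16 = 1172/4375 = pi_S  (ok)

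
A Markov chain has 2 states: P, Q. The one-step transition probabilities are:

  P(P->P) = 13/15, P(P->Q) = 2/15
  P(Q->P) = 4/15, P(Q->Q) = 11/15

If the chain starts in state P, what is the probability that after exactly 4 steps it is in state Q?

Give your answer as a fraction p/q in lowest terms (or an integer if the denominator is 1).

Computing P^4 by repeated multiplication:
P^1 =
  P: [13/15, 2/15]
  Q: [4/15, 11/15]
P^2 =
  P: [59/75, 16/75]
  Q: [32/75, 43/75]
P^3 =
  P: [277/375, 98/375]
  Q: [196/375, 179/375]
P^4 =
  P: [1331/1875, 544/1875]
  Q: [1088/1875, 787/1875]

(P^4)[P -> Q] = 544/1875

Answer: 544/1875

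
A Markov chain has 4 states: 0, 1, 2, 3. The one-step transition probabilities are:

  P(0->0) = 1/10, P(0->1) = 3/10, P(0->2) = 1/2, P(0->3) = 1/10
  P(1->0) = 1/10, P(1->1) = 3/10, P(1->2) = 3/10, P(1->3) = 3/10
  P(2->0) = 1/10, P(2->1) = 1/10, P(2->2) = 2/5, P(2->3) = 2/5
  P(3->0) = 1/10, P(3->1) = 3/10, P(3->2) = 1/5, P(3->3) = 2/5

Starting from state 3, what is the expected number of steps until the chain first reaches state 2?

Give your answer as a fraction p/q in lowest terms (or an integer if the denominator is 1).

Answer: 50/13

Derivation:
Let h_i = expected steps to first reach 2 from state i.
Boundary: h_2 = 0.
First-step equations for the other states:
  h_0 = 1 + 1/10*h_0 + 3/10*h_1 + 1/2*h_2 + 1/10*h_3
  h_1 = 1 + 1/10*h_0 + 3/10*h_1 + 3/10*h_2 + 3/10*h_3
  h_3 = 1 + 1/10*h_0 + 3/10*h_1 + 1/5*h_2 + 2/5*h_3

Substituting h_2 = 0 and rearranging gives the linear system (I - Q) h = 1:
  [9/10, -3/10, -1/10] . (h_0, h_1, h_3) = 1
  [-1/10, 7/10, -3/10] . (h_0, h_1, h_3) = 1
  [-1/10, -3/10, 3/5] . (h_0, h_1, h_3) = 1

Solving yields:
  h_0 = 35/13
  h_1 = 45/13
  h_3 = 50/13

Starting state is 3, so the expected hitting time is h_3 = 50/13.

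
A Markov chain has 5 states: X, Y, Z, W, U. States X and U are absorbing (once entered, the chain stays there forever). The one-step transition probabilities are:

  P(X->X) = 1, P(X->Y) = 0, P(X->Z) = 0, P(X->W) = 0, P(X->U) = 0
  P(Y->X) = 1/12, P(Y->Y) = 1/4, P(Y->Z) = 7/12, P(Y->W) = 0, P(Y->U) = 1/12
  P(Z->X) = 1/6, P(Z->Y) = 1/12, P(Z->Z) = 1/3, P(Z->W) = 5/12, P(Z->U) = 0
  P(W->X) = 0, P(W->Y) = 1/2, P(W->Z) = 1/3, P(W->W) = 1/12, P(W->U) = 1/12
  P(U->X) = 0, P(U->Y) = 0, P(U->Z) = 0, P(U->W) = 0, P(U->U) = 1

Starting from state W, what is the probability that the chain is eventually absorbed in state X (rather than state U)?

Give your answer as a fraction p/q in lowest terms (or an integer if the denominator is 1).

Answer: 16/25

Derivation:
Let a_i = P(absorbed in X | start in state i).
Boundary conditions: a_X = 1, a_U = 0.
For each transient state i, a_i = sum_j P(i->j) * a_j:
  a_Y = 1/12*a_X + 1/4*a_Y + 7/12*a_Z + 0*a_W + 1/12*a_U
  a_Z = 1/6*a_X + 1/12*a_Y + 1/3*a_Z + 5/12*a_W + 0*a_U
  a_W = 0*a_X + 1/2*a_Y + 1/3*a_Z + 1/12*a_W + 1/12*a_U

Substituting a_X = 1 and a_U = 0, rearrange to (I - Q) a = r where r[i] = P(i -> X):
  [3/4, -7/12, 0] . (a_Y, a_Z, a_W) = 1/12
  [-1/12, 2/3, -5/12] . (a_Y, a_Z, a_W) = 1/6
  [-1/2, -1/3, 11/12] . (a_Y, a_Z, a_W) = 0

Solving yields:
  a_Y = 222/325
  a_Z = 239/325
  a_W = 16/25

Starting state is W, so the absorption probability is a_W = 16/25.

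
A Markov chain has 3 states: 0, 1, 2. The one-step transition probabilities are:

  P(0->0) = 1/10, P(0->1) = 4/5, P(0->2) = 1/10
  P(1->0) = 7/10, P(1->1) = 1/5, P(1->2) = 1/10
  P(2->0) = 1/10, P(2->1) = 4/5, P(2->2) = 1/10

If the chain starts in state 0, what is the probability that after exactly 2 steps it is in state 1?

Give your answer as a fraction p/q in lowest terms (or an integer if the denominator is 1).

Computing P^2 by repeated multiplication:
P^1 =
  0: [1/10, 4/5, 1/10]
  1: [7/10, 1/5, 1/10]
  2: [1/10, 4/5, 1/10]
P^2 =
  0: [29/50, 8/25, 1/10]
  1: [11/50, 17/25, 1/10]
  2: [29/50, 8/25, 1/10]

(P^2)[0 -> 1] = 8/25

Answer: 8/25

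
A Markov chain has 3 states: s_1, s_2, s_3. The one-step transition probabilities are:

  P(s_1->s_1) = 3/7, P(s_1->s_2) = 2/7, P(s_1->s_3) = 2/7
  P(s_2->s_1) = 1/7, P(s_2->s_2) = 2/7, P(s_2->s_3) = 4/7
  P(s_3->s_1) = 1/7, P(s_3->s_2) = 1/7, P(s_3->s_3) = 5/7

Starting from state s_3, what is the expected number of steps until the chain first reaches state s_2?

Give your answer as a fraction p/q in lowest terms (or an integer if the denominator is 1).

Answer: 35/6

Derivation:
Let h_i = expected steps to first reach s_2 from state i.
Boundary: h_s_2 = 0.
First-step equations for the other states:
  h_s_1 = 1 + 3/7*h_s_1 + 2/7*h_s_2 + 2/7*h_s_3
  h_s_3 = 1 + 1/7*h_s_1 + 1/7*h_s_2 + 5/7*h_s_3

Substituting h_s_2 = 0 and rearranging gives the linear system (I - Q) h = 1:
  [4/7, -2/7] . (h_s_1, h_s_3) = 1
  [-1/7, 2/7] . (h_s_1, h_s_3) = 1

Solving yields:
  h_s_1 = 14/3
  h_s_3 = 35/6

Starting state is s_3, so the expected hitting time is h_s_3 = 35/6.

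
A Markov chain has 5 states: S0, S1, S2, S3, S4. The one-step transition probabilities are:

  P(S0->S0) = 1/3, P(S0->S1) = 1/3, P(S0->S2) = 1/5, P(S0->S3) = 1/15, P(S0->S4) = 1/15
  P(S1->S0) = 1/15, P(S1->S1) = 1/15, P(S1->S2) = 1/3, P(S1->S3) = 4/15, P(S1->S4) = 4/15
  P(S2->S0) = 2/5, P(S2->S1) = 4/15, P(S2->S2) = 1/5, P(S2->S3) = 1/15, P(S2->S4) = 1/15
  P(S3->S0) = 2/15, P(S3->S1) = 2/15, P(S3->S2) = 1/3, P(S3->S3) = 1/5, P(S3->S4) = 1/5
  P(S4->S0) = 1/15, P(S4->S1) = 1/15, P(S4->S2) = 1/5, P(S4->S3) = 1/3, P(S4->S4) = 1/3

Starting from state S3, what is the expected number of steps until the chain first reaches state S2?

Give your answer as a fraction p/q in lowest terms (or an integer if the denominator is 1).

Let h_i = expected steps to first reach S2 from state i.
Boundary: h_S2 = 0.
First-step equations for the other states:
  h_S0 = 1 + 1/3*h_S0 + 1/3*h_S1 + 1/5*h_S2 + 1/15*h_S3 + 1/15*h_S4
  h_S1 = 1 + 1/15*h_S0 + 1/15*h_S1 + 1/3*h_S2 + 4/15*h_S3 + 4/15*h_S4
  h_S3 = 1 + 2/15*h_S0 + 2/15*h_S1 + 1/3*h_S2 + 1/5*h_S3 + 1/5*h_S4
  h_S4 = 1 + 1/15*h_S0 + 1/15*h_S1 + 1/5*h_S2 + 1/3*h_S3 + 1/3*h_S4

Substituting h_S2 = 0 and rearranging gives the linear system (I - Q) h = 1:
  [2/3, -1/3, -1/15, -1/15] . (h_S0, h_S1, h_S3, h_S4) = 1
  [-1/15, 14/15, -4/15, -4/15] . (h_S0, h_S1, h_S3, h_S4) = 1
  [-2/15, -2/15, 4/5, -1/5] . (h_S0, h_S1, h_S3, h_S4) = 1
  [-1/15, -1/15, -1/3, 2/3] . (h_S0, h_S1, h_S3, h_S4) = 1

Solving yields:
  h_S0 = 4
  h_S1 = 7/2
  h_S3 = 7/2
  h_S4 = 4

Starting state is S3, so the expected hitting time is h_S3 = 7/2.

Answer: 7/2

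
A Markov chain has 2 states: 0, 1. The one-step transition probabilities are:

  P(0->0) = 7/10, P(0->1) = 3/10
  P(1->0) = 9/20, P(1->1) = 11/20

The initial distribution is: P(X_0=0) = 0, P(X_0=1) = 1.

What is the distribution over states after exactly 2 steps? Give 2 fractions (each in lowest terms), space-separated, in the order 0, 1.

Answer: 9/16 7/16

Derivation:
Propagating the distribution step by step (d_{t+1} = d_t * P):
d_0 = (0=0, 1=1)
  d_1[0] = 0*7/10 + 1*9/20 = 9/20
  d_1[1] = 0*3/10 + 1*11/20 = 11/20
d_1 = (0=9/20, 1=11/20)
  d_2[0] = 9/20*7/10 + 11/20*9/20 = 9/16
  d_2[1] = 9/20*3/10 + 11/20*11/20 = 7/16
d_2 = (0=9/16, 1=7/16)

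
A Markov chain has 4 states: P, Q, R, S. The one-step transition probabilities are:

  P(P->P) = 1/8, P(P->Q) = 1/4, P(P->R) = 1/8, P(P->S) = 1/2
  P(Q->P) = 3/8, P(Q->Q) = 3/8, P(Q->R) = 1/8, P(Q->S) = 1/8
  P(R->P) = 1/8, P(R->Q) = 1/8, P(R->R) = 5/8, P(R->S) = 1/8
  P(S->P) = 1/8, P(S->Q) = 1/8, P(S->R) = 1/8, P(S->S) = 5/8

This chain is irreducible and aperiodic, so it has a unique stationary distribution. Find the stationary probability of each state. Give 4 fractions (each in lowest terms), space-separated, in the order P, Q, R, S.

The stationary distribution satisfies pi = pi * P, i.e.:
  pi_P = 1/8*pi_P + 3/8*pi_Q + 1/8*pi_R + 1/8*pi_S
  pi_Q = 1/4*pi_P + 3/8*pi_Q + 1/8*pi_R + 1/8*pi_S
  pi_R = 1/8*pi_P + 1/8*pi_Q + 5/8*pi_R + 1/8*pi_S
  pi_S = 1/2*pi_P + 1/8*pi_Q + 1/8*pi_R + 5/8*pi_S
with normalization: pi_P + pi_Q + pi_R + pi_S = 1.

Using the first 3 balance equations plus normalization, the linear system A*pi = b is:
  [-7/8, 3/8, 1/8, 1/8] . pi = 0
  [1/4, -5/8, 1/8, 1/8] . pi = 0
  [1/8, 1/8, -3/8, 1/8] . pi = 0
  [1, 1, 1, 1] . pi = 1

Solving yields:
  pi_P = 4/23
  pi_Q = 9/46
  pi_R = 1/4
  pi_S = 35/92

Verification (pi * P):
  4/23*1/8 + 9/46*3/8 + 1/4*1/8 + 35/92*1/8 = 4/23 = pi_P  (ok)
  4/23*1/4 + 9/46*3/8 + 1/4*1/8 + 35/92*1/8 = 9/46 = pi_Q  (ok)
  4/23*1/8 + 9/46*1/8 + 1/4*5/8 + 35/92*1/8 = 1/4 = pi_R  (ok)
  4/23*1/2 + 9/46*1/8 + 1/4*1/8 + 35/92*5/8 = 35/92 = pi_S  (ok)

Answer: 4/23 9/46 1/4 35/92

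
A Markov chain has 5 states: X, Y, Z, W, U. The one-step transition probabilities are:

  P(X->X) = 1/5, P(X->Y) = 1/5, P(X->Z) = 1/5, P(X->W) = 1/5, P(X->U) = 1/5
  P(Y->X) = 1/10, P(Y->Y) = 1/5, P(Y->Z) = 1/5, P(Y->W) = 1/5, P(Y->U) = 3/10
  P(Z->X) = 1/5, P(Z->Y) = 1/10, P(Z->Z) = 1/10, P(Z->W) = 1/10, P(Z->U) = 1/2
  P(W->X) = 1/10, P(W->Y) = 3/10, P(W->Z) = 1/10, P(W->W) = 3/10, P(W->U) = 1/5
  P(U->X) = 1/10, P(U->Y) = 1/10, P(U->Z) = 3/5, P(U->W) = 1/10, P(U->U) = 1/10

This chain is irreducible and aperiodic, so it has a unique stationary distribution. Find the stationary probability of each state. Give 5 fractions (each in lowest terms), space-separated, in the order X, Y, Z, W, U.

Answer: 69/491 80/491 130/491 80/491 132/491

Derivation:
The stationary distribution satisfies pi = pi * P, i.e.:
  pi_X = 1/5*pi_X + 1/10*pi_Y + 1/5*pi_Z + 1/10*pi_W + 1/10*pi_U
  pi_Y = 1/5*pi_X + 1/5*pi_Y + 1/10*pi_Z + 3/10*pi_W + 1/10*pi_U
  pi_Z = 1/5*pi_X + 1/5*pi_Y + 1/10*pi_Z + 1/10*pi_W + 3/5*pi_U
  pi_W = 1/5*pi_X + 1/5*pi_Y + 1/10*pi_Z + 3/10*pi_W + 1/10*pi_U
  pi_U = 1/5*pi_X + 3/10*pi_Y + 1/2*pi_Z + 1/5*pi_W + 1/10*pi_U
with normalization: pi_X + pi_Y + pi_Z + pi_W + pi_U = 1.

Using the first 4 balance equations plus normalization, the linear system A*pi = b is:
  [-4/5, 1/10, 1/5, 1/10, 1/10] . pi = 0
  [1/5, -4/5, 1/10, 3/10, 1/10] . pi = 0
  [1/5, 1/5, -9/10, 1/10, 3/5] . pi = 0
  [1/5, 1/5, 1/10, -7/10, 1/10] . pi = 0
  [1, 1, 1, 1, 1] . pi = 1

Solving yields:
  pi_X = 69/491
  pi_Y = 80/491
  pi_Z = 130/491
  pi_W = 80/491
  pi_U = 132/491

Verification (pi * P):
  69/491*1/5 + 80/491*1/10 + 130/491*1/5 + 80/491*1/10 + 132/491*1/10 = 69/491 = pi_X  (ok)
  69/491*1/5 + 80/491*1/5 + 130/491*1/10 + 80/491*3/10 + 132/491*1/10 = 80/491 = pi_Y  (ok)
  69/491*1/5 + 80/491*1/5 + 130/491*1/10 + 80/491*1/10 + 132/491*3/5 = 130/491 = pi_Z  (ok)
  69/491*1/5 + 80/491*1/5 + 130/491*1/10 + 80/491*3/10 + 132/491*1/10 = 80/491 = pi_W  (ok)
  69/491*1/5 + 80/491*3/10 + 130/491*1/2 + 80/491*1/5 + 132/491*1/10 = 132/491 = pi_U  (ok)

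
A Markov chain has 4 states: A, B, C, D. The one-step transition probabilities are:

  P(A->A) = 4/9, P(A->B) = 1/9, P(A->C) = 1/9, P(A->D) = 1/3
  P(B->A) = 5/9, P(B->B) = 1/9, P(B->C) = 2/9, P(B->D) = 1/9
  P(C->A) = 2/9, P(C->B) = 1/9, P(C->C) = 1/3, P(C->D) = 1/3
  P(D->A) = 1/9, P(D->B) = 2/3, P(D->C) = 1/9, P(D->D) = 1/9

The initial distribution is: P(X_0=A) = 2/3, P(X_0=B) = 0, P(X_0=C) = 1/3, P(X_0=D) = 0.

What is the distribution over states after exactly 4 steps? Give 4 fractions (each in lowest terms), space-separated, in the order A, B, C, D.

Answer: 7073/19683 1514/6561 3505/19683 169/729

Derivation:
Propagating the distribution step by step (d_{t+1} = d_t * P):
d_0 = (A=2/3, B=0, C=1/3, D=0)
  d_1[A] = 2/3*4/9 + 0*5/9 + 1/3*2/9 + 0*1/9 = 10/27
  d_1[B] = 2/3*1/9 + 0*1/9 + 1/3*1/9 + 0*2/3 = 1/9
  d_1[C] = 2/3*1/9 + 0*2/9 + 1/3*1/3 + 0*1/9 = 5/27
  d_1[D] = 2/3*1/3 + 0*1/9 + 1/3*1/3 + 0*1/9 = 1/3
d_1 = (A=10/27, B=1/9, C=5/27, D=1/3)
  d_2[A] = 10/27*4/9 + 1/9*5/9 + 5/27*2/9 + 1/3*1/9 = 74/243
  d_2[B] = 10/27*1/9 + 1/9*1/9 + 5/27*1/9 + 1/3*2/3 = 8/27
  d_2[C] = 10/27*1/9 + 1/9*2/9 + 5/27*1/3 + 1/3*1/9 = 40/243
  d_2[D] = 10/27*1/3 + 1/9*1/9 + 5/27*1/3 + 1/3*1/9 = 19/81
d_2 = (A=74/243, B=8/27, C=40/243, D=19/81)
  d_3[A] = 74/243*4/9 + 8/27*5/9 + 40/243*2/9 + 19/81*1/9 = 793/2187
  d_3[B] = 74/243*1/9 + 8/27*1/9 + 40/243*1/9 + 19/81*2/3 = 176/729
  d_3[C] = 74/243*1/9 + 8/27*2/9 + 40/243*1/3 + 19/81*1/9 = 395/2187
  d_3[D] = 74/243*1/3 + 8/27*1/9 + 40/243*1/3 + 19/81*1/9 = 157/729
d_3 = (A=793/2187, B=176/729, C=395/2187, D=157/729)
  d_4[A] = 793/2187*4/9 + 176/729*5/9 + 395/2187*2/9 + 157/729*1/9 = 7073/19683
  d_4[B] = 793/2187*1/9 + 176/729*1/9 + 395/2187*1/9 + 157/729*2/3 = 1514/6561
  d_4[C] = 793/2187*1/9 + 176/729*2/9 + 395/2187*1/3 + 157/729*1/9 = 3505/19683
  d_4[D] = 793/2187*1/3 + 176/729*1/9 + 395/2187*1/3 + 157/729*1/9 = 169/729
d_4 = (A=7073/19683, B=1514/6561, C=3505/19683, D=169/729)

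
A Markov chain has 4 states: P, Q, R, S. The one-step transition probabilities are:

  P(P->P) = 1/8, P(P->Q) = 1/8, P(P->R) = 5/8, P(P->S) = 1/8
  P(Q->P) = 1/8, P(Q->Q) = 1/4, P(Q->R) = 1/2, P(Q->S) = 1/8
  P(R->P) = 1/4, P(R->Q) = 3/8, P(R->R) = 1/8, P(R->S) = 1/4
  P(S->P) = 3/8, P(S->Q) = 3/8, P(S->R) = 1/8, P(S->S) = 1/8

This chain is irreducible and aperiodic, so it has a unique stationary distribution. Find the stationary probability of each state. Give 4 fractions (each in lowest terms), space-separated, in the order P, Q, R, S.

Answer: 75/359 103/359 121/359 60/359

Derivation:
The stationary distribution satisfies pi = pi * P, i.e.:
  pi_P = 1/8*pi_P + 1/8*pi_Q + 1/4*pi_R + 3/8*pi_S
  pi_Q = 1/8*pi_P + 1/4*pi_Q + 3/8*pi_R + 3/8*pi_S
  pi_R = 5/8*pi_P + 1/2*pi_Q + 1/8*pi_R + 1/8*pi_S
  pi_S = 1/8*pi_P + 1/8*pi_Q + 1/4*pi_R + 1/8*pi_S
with normalization: pi_P + pi_Q + pi_R + pi_S = 1.

Using the first 3 balance equations plus normalization, the linear system A*pi = b is:
  [-7/8, 1/8, 1/4, 3/8] . pi = 0
  [1/8, -3/4, 3/8, 3/8] . pi = 0
  [5/8, 1/2, -7/8, 1/8] . pi = 0
  [1, 1, 1, 1] . pi = 1

Solving yields:
  pi_P = 75/359
  pi_Q = 103/359
  pi_R = 121/359
  pi_S = 60/359

Verification (pi * P):
  75/359*1/8 + 103/359*1/8 + 121/359*1/4 + 60/359*3/8 = 75/359 = pi_P  (ok)
  75/359*1/8 + 103/359*1/4 + 121/359*3/8 + 60/359*3/8 = 103/359 = pi_Q  (ok)
  75/359*5/8 + 103/359*1/2 + 121/359*1/8 + 60/359*1/8 = 121/359 = pi_R  (ok)
  75/359*1/8 + 103/359*1/8 + 121/359*1/4 + 60/359*1/8 = 60/359 = pi_S  (ok)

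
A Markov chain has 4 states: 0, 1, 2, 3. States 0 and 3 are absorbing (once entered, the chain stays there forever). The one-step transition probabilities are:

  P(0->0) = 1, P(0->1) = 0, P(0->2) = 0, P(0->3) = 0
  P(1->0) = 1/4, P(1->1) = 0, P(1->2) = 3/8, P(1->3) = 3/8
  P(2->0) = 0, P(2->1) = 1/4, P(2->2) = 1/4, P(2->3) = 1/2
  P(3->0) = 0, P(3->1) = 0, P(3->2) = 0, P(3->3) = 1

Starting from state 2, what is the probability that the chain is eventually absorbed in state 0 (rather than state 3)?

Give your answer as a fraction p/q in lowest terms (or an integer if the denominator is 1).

Let a_i = P(absorbed in 0 | start in state i).
Boundary conditions: a_0 = 1, a_3 = 0.
For each transient state i, a_i = sum_j P(i->j) * a_j:
  a_1 = 1/4*a_0 + 0*a_1 + 3/8*a_2 + 3/8*a_3
  a_2 = 0*a_0 + 1/4*a_1 + 1/4*a_2 + 1/2*a_3

Substituting a_0 = 1 and a_3 = 0, rearrange to (I - Q) a = r where r[i] = P(i -> 0):
  [1, -3/8] . (a_1, a_2) = 1/4
  [-1/4, 3/4] . (a_1, a_2) = 0

Solving yields:
  a_1 = 2/7
  a_2 = 2/21

Starting state is 2, so the absorption probability is a_2 = 2/21.

Answer: 2/21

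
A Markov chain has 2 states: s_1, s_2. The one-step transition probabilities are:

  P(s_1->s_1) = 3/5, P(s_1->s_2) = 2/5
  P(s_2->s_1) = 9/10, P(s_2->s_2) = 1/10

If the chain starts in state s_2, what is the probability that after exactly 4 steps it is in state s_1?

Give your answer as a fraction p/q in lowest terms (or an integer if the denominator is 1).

Computing P^4 by repeated multiplication:
P^1 =
  s_1: [3/5, 2/5]
  s_2: [9/10, 1/10]
P^2 =
  s_1: [18/25, 7/25]
  s_2: [63/100, 37/100]
P^3 =
  s_1: [171/250, 79/250]
  s_2: [711/1000, 289/1000]
P^4 =
  s_1: [1737/2500, 763/2500]
  s_2: [6867/10000, 3133/10000]

(P^4)[s_2 -> s_1] = 6867/10000

Answer: 6867/10000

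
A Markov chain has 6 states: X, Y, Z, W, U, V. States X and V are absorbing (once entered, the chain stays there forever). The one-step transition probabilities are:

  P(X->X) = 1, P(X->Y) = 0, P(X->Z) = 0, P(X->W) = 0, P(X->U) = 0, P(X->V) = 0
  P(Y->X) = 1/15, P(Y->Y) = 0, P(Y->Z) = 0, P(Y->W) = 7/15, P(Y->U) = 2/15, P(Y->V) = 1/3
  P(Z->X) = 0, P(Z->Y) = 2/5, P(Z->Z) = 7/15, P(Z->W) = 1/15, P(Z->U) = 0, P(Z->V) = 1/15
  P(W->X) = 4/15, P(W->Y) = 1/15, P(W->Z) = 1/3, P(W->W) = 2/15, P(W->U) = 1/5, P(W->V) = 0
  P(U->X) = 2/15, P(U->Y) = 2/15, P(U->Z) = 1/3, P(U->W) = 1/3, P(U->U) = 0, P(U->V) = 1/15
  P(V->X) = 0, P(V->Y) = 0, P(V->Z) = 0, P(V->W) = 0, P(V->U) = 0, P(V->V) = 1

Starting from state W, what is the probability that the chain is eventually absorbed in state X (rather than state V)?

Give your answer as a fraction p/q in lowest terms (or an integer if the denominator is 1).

Answer: 701/1144

Derivation:
Let a_i = P(absorbed in X | start in state i).
Boundary conditions: a_X = 1, a_V = 0.
For each transient state i, a_i = sum_j P(i->j) * a_j:
  a_Y = 1/15*a_X + 0*a_Y + 0*a_Z + 7/15*a_W + 2/15*a_U + 1/3*a_V
  a_Z = 0*a_X + 2/5*a_Y + 7/15*a_Z + 1/15*a_W + 0*a_U + 1/15*a_V
  a_W = 4/15*a_X + 1/15*a_Y + 1/3*a_Z + 2/15*a_W + 1/5*a_U + 0*a_V
  a_U = 2/15*a_X + 2/15*a_Y + 1/3*a_Z + 1/3*a_W + 0*a_U + 1/15*a_V

Substituting a_X = 1 and a_V = 0, rearrange to (I - Q) a = r where r[i] = P(i -> X):
  [1, 0, -7/15, -2/15] . (a_Y, a_Z, a_W, a_U) = 1/15
  [-2/5, 8/15, -1/15, 0] . (a_Y, a_Z, a_W, a_U) = 0
  [-1/15, -1/3, 13/15, -1/5] . (a_Y, a_Z, a_W, a_U) = 4/15
  [-2/15, -1/3, -1/3, 1] . (a_Y, a_Z, a_W, a_U) = 2/15

Solving yields:
  a_Y = 967/2288
  a_Z = 1801/4576
  a_W = 701/1144
  a_U = 2403/4576

Starting state is W, so the absorption probability is a_W = 701/1144.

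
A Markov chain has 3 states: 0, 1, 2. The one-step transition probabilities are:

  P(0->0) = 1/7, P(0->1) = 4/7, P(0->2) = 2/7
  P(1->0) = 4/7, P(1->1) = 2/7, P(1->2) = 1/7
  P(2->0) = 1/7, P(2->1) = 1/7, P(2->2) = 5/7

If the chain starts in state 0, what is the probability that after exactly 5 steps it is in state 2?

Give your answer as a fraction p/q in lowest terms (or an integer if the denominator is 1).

Computing P^5 by repeated multiplication:
P^1 =
  0: [1/7, 4/7, 2/7]
  1: [4/7, 2/7, 1/7]
  2: [1/7, 1/7, 5/7]
P^2 =
  0: [19/49, 2/7, 16/49]
  1: [13/49, 3/7, 15/49]
  2: [10/49, 11/49, 4/7]
P^3 =
  0: [13/49, 120/343, 132/343]
  1: [16/49, 109/343, 122/343]
  2: [82/343, 90/343, 171/343]
P^4 =
  0: [703/2401, 736/2401, 962/2401]
  1: [670/2401, 788/2401, 943/2401]
  2: [613/2401, 97/343, 1109/2401]
P^5 =
  0: [4609/16807, 5246/16807, 6952/16807]
  1: [4765/16807, 5199/16807, 6843/16807]
  2: [634/2401, 4919/16807, 7450/16807]

(P^5)[0 -> 2] = 6952/16807

Answer: 6952/16807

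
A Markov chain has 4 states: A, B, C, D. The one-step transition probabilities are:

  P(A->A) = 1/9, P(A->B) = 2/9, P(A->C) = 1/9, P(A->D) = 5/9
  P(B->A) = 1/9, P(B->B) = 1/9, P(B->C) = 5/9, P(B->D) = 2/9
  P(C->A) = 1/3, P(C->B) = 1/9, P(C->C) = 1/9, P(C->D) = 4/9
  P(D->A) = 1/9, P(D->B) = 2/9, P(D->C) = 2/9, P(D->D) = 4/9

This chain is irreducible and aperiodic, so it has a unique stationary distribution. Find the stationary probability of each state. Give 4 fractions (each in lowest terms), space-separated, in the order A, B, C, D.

Answer: 155/947 167/947 224/947 401/947

Derivation:
The stationary distribution satisfies pi = pi * P, i.e.:
  pi_A = 1/9*pi_A + 1/9*pi_B + 1/3*pi_C + 1/9*pi_D
  pi_B = 2/9*pi_A + 1/9*pi_B + 1/9*pi_C + 2/9*pi_D
  pi_C = 1/9*pi_A + 5/9*pi_B + 1/9*pi_C + 2/9*pi_D
  pi_D = 5/9*pi_A + 2/9*pi_B + 4/9*pi_C + 4/9*pi_D
with normalization: pi_A + pi_B + pi_C + pi_D = 1.

Using the first 3 balance equations plus normalization, the linear system A*pi = b is:
  [-8/9, 1/9, 1/3, 1/9] . pi = 0
  [2/9, -8/9, 1/9, 2/9] . pi = 0
  [1/9, 5/9, -8/9, 2/9] . pi = 0
  [1, 1, 1, 1] . pi = 1

Solving yields:
  pi_A = 155/947
  pi_B = 167/947
  pi_C = 224/947
  pi_D = 401/947

Verification (pi * P):
  155/947*1/9 + 167/947*1/9 + 224/947*1/3 + 401/947*1/9 = 155/947 = pi_A  (ok)
  155/947*2/9 + 167/947*1/9 + 224/947*1/9 + 401/947*2/9 = 167/947 = pi_B  (ok)
  155/947*1/9 + 167/947*5/9 + 224/947*1/9 + 401/947*2/9 = 224/947 = pi_C  (ok)
  155/947*5/9 + 167/947*2/9 + 224/947*4/9 + 401/947*4/9 = 401/947 = pi_D  (ok)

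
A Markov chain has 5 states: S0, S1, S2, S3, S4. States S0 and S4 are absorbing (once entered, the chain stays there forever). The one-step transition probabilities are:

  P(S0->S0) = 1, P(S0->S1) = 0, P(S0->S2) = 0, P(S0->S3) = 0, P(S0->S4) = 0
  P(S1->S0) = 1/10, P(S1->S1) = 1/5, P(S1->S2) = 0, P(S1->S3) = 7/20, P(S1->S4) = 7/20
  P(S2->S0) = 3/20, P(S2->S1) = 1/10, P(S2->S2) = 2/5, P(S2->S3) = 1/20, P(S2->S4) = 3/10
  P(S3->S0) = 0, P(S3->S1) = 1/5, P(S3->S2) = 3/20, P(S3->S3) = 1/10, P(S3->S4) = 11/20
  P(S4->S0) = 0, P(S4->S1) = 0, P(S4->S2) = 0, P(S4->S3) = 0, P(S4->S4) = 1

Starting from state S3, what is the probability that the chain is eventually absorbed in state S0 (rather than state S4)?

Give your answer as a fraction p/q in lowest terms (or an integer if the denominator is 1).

Let a_i = P(absorbed in S0 | start in state i).
Boundary conditions: a_S0 = 1, a_S4 = 0.
For each transient state i, a_i = sum_j P(i->j) * a_j:
  a_S1 = 1/10*a_S0 + 1/5*a_S1 + 0*a_S2 + 7/20*a_S3 + 7/20*a_S4
  a_S2 = 3/20*a_S0 + 1/10*a_S1 + 2/5*a_S2 + 1/20*a_S3 + 3/10*a_S4
  a_S3 = 0*a_S0 + 1/5*a_S1 + 3/20*a_S2 + 1/10*a_S3 + 11/20*a_S4

Substituting a_S0 = 1 and a_S4 = 0, rearrange to (I - Q) a = r where r[i] = P(i -> S0):
  [4/5, 0, -7/20] . (a_S1, a_S2, a_S3) = 1/10
  [-1/10, 3/5, -1/20] . (a_S1, a_S2, a_S3) = 3/20
  [-1/5, -3/20, 9/10] . (a_S1, a_S2, a_S3) = 0

Solving yields:
  a_S1 = 163/1010
  a_S2 = 86/303
  a_S3 = 42/505

Starting state is S3, so the absorption probability is a_S3 = 42/505.

Answer: 42/505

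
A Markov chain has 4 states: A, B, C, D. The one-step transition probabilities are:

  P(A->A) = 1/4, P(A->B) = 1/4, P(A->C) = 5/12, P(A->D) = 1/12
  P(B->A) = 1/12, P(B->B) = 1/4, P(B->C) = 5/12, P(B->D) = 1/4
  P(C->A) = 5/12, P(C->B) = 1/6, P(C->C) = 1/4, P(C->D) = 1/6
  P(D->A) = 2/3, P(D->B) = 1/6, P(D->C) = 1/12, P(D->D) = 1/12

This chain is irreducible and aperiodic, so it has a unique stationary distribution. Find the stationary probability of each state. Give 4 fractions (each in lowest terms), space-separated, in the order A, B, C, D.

Answer: 683/2084 441/2084 329/1042 151/1042

Derivation:
The stationary distribution satisfies pi = pi * P, i.e.:
  pi_A = 1/4*pi_A + 1/12*pi_B + 5/12*pi_C + 2/3*pi_D
  pi_B = 1/4*pi_A + 1/4*pi_B + 1/6*pi_C + 1/6*pi_D
  pi_C = 5/12*pi_A + 5/12*pi_B + 1/4*pi_C + 1/12*pi_D
  pi_D = 1/12*pi_A + 1/4*pi_B + 1/6*pi_C + 1/12*pi_D
with normalization: pi_A + pi_B + pi_C + pi_D = 1.

Using the first 3 balance equations plus normalization, the linear system A*pi = b is:
  [-3/4, 1/12, 5/12, 2/3] . pi = 0
  [1/4, -3/4, 1/6, 1/6] . pi = 0
  [5/12, 5/12, -3/4, 1/12] . pi = 0
  [1, 1, 1, 1] . pi = 1

Solving yields:
  pi_A = 683/2084
  pi_B = 441/2084
  pi_C = 329/1042
  pi_D = 151/1042

Verification (pi * P):
  683/2084*1/4 + 441/2084*1/12 + 329/1042*5/12 + 151/1042*2/3 = 683/2084 = pi_A  (ok)
  683/2084*1/4 + 441/2084*1/4 + 329/1042*1/6 + 151/1042*1/6 = 441/2084 = pi_B  (ok)
  683/2084*5/12 + 441/2084*5/12 + 329/1042*1/4 + 151/1042*1/12 = 329/1042 = pi_C  (ok)
  683/2084*1/12 + 441/2084*1/4 + 329/1042*1/6 + 151/1042*1/12 = 151/1042 = pi_D  (ok)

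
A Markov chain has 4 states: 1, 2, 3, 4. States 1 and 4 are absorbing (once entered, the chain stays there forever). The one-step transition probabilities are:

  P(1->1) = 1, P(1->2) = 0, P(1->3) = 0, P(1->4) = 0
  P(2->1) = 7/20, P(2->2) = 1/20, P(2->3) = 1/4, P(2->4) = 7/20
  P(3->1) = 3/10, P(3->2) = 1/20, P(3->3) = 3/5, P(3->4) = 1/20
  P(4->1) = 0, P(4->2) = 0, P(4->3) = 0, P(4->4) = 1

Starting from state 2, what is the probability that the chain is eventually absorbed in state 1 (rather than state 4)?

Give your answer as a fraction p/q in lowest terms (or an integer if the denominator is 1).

Let a_i = P(absorbed in 1 | start in state i).
Boundary conditions: a_1 = 1, a_4 = 0.
For each transient state i, a_i = sum_j P(i->j) * a_j:
  a_2 = 7/20*a_1 + 1/20*a_2 + 1/4*a_3 + 7/20*a_4
  a_3 = 3/10*a_1 + 1/20*a_2 + 3/5*a_3 + 1/20*a_4

Substituting a_1 = 1 and a_4 = 0, rearrange to (I - Q) a = r where r[i] = P(i -> 1):
  [19/20, -1/4] . (a_2, a_3) = 7/20
  [-1/20, 2/5] . (a_2, a_3) = 3/10

Solving yields:
  a_2 = 86/147
  a_3 = 121/147

Starting state is 2, so the absorption probability is a_2 = 86/147.

Answer: 86/147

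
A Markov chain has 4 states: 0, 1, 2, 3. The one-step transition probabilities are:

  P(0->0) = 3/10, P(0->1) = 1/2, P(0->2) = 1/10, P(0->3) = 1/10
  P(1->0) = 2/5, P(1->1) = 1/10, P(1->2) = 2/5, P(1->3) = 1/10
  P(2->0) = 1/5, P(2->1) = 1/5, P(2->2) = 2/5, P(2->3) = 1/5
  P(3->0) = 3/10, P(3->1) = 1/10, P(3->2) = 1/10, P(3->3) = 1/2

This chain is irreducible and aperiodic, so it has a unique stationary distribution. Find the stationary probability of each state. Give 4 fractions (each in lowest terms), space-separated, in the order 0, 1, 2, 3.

The stationary distribution satisfies pi = pi * P, i.e.:
  pi_0 = 3/10*pi_0 + 2/5*pi_1 + 1/5*pi_2 + 3/10*pi_3
  pi_1 = 1/2*pi_0 + 1/10*pi_1 + 1/5*pi_2 + 1/10*pi_3
  pi_2 = 1/10*pi_0 + 2/5*pi_1 + 2/5*pi_2 + 1/10*pi_3
  pi_3 = 1/10*pi_0 + 1/10*pi_1 + 1/5*pi_2 + 1/2*pi_3
with normalization: pi_0 + pi_1 + pi_2 + pi_3 = 1.

Using the first 3 balance equations plus normalization, the linear system A*pi = b is:
  [-7/10, 2/5, 1/5, 3/10] . pi = 0
  [1/2, -9/10, 1/5, 1/10] . pi = 0
  [1/10, 2/5, -3/5, 1/10] . pi = 0
  [1, 1, 1, 1] . pi = 1

Solving yields:
  pi_0 = 98/327
  pi_1 = 80/327
  pi_2 = 27/109
  pi_3 = 68/327

Verification (pi * P):
  98/327*3/10 + 80/327*2/5 + 27/109*1/5 + 68/327*3/10 = 98/327 = pi_0  (ok)
  98/327*1/2 + 80/327*1/10 + 27/109*1/5 + 68/327*1/10 = 80/327 = pi_1  (ok)
  98/327*1/10 + 80/327*2/5 + 27/109*2/5 + 68/327*1/10 = 27/109 = pi_2  (ok)
  98/327*1/10 + 80/327*1/10 + 27/109*1/5 + 68/327*1/2 = 68/327 = pi_3  (ok)

Answer: 98/327 80/327 27/109 68/327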